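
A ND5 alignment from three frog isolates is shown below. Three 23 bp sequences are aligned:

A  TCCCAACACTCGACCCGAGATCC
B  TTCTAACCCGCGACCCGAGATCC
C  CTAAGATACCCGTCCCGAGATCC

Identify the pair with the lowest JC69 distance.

A and B

A–B: 4/23 differ, p = 0.174, d = 0.198.
A–C: 8/23 differ, p = 0.348, d = 0.467.
B–C: 8/23 differ, p = 0.348, d = 0.467.
The smallest distance is between A and B.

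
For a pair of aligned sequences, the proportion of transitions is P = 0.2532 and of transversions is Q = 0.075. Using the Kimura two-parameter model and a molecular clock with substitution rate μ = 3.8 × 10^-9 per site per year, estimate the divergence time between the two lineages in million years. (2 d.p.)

62.64

Under the Kimura two-parameter model, d = −½ ln(1 − 2P − Q) − ¼ ln(1 − 2Q).
1 − 2P − Q = 0.4186, giving −½ ln(0.4186) = 0.435420.
1 − 2Q = 0.85, giving −¼ ln(0.85) = 0.040630.
d = 0.435420 + 0.040630 = 0.476050.
Under a molecular clock d = 2μt, so t = d/(2μ) = 0.476050 / (2 × 3.8 × 10^-9) = 62.64 million years.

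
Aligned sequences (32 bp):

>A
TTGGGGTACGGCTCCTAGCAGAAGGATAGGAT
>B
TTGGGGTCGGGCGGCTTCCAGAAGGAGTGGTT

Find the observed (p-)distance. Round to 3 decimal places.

The sequences differ at 9 of 32 positions (sites 8, 9, 13, 14, 17, 18, 27, 28, 31).
p = 9/32 = 0.28125 ≈ 0.281 (to 3 d.p.).

0.281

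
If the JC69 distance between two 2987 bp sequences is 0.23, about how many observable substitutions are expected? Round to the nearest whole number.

Invert JC69: p = (3/4)(1 − e^(−4d/3)) = 0.75 × (1 − e^(-0.306667)) = 0.75 × (1 − 0.735896) = 0.198078.
Expected differing sites = pL ≈ 0.198078 × 2987 = 591.658986 ≈ 592.

592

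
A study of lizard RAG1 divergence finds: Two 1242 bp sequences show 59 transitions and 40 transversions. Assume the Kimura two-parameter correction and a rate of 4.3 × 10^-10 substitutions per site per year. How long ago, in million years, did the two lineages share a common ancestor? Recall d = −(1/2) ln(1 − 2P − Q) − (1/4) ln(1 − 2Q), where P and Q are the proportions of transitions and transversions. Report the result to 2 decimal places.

P = 59/1242 ≈ 0.047504 and Q = 40/1242 ≈ 0.032206.
Under the Kimura two-parameter model, d = −½ ln(1 − 2P − Q) − ¼ ln(1 − 2Q).
1 − 2P − Q = 0.872786, giving −½ ln(0.872786) = 0.068032.
1 − 2Q = 0.935588, giving −¼ ln(0.935588) = 0.016645.
d = 0.068032 + 0.016645 = 0.084677.
Under a molecular clock d = 2μt, so t = d/(2μ) = 0.084677 / (2 × 4.3 × 10^-10) = 98.46 million years.

98.46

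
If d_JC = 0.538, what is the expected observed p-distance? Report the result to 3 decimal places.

0.384

p = (3/4)(1 − e^(−4d/3)) = 0.75 × (1 − e^(-0.717333)) = 0.75 × (1 − 0.488052) = 0.383961.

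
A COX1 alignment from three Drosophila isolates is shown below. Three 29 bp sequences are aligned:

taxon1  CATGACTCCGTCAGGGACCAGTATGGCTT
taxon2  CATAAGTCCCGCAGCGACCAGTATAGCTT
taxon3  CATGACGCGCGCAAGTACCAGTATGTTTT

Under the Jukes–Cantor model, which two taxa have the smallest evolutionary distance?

taxon1 and taxon2

taxon1–taxon2: 6/29 differ, p = 0.207, d = 0.242.
taxon1–taxon3: 8/29 differ, p = 0.276, d = 0.344.
taxon2–taxon3: 10/29 differ, p = 0.345, d = 0.462.
The smallest distance is between taxon1 and taxon2.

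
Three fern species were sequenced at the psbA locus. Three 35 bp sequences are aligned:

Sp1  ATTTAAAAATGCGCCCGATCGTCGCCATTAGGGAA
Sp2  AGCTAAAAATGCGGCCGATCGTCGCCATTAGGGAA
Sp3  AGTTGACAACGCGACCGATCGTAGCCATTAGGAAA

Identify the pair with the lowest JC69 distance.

Sp1 and Sp2

Sp1–Sp2: 3/35 differ, p = 0.086, d = 0.091.
Sp1–Sp3: 7/35 differ, p = 0.200, d = 0.233.
Sp2–Sp3: 7/35 differ, p = 0.200, d = 0.233.
The smallest distance is between Sp1 and Sp2.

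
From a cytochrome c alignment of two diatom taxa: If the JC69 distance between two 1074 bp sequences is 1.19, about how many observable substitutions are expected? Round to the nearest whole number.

Invert JC69: p = (3/4)(1 − e^(−4d/3)) = 0.75 × (1 − e^(-1.586667)) = 0.75 × (1 − 0.204606) = 0.596546.
Expected differing sites = pL ≈ 0.596546 × 1074 = 640.690404 ≈ 641.

641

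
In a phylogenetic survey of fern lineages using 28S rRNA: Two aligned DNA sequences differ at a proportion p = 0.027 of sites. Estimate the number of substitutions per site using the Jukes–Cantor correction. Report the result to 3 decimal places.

d = −(3/4) ln(1 − 4p/3) = −0.75 ln(1 − 0.036) = −0.75 ln(0.964)
  = −0.75 × (-0.036664) = 0.027498 substitutions/site.

0.027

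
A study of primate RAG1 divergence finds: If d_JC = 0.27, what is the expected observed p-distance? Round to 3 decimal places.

p = (3/4)(1 − e^(−4d/3)) = 0.75 × (1 − e^(-0.36)) = 0.75 × (1 − 0.697676) = 0.226743.

0.227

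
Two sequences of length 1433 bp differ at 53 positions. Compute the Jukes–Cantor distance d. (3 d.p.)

p = 53/1433 ≈ 0.036985.
d = −(3/4) ln(1 − 4p/3) = −0.75 ln(1 − 0.049313) = −0.75 ln(0.950687)
  = −0.75 × (-0.050570) = 0.037928 substitutions/site.

0.038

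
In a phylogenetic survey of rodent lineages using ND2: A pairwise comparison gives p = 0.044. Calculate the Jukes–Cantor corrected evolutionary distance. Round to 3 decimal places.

d = −(3/4) ln(1 − 4p/3) = −0.75 ln(1 − 0.058667) = −0.75 ln(0.941333)
  = −0.75 × (-0.060458) = 0.045344 substitutions/site.

0.045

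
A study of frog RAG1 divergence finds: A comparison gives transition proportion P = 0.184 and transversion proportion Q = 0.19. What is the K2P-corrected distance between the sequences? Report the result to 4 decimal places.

0.5277

Under the Kimura two-parameter model, d = −½ ln(1 − 2P − Q) − ¼ ln(1 − 2Q).
1 − 2P − Q = 0.442, giving −½ ln(0.442) = 0.408223.
1 − 2Q = 0.62, giving −¼ ln(0.62) = 0.119509.
d = 0.408223 + 0.119509 = 0.527732.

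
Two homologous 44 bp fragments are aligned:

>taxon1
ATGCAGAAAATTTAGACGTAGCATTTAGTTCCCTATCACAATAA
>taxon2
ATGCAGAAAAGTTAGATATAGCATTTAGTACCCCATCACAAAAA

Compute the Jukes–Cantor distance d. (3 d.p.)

The sequences differ at 6 of 44 sites (11, 17, 18, 30, 34, 42), so p = 6/44 ≈ 0.136364.
d = −(3/4) ln(1 − 4p/3) = −0.75 ln(1 − 0.181819) = −0.75 ln(0.818181)
  = −0.75 × (-0.200672) = 0.150504 substitutions/site.

0.151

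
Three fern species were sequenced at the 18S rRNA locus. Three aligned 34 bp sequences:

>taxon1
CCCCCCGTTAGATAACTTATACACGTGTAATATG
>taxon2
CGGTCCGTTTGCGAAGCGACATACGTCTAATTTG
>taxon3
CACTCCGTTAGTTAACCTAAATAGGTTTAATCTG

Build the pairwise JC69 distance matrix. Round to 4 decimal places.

taxon1–taxon2: 13/34 sites differ → p ≈ 0.382353, d = −0.75 ln(1 − 0.509804) = 0.534712 ≈ 0.5347.
taxon1–taxon3: 9/34 sites differ → p ≈ 0.264706, d = −0.75 ln(1 − 0.352941) = 0.326488 ≈ 0.3265.
taxon2–taxon3: 11/34 sites differ → p ≈ 0.323529, d = −0.75 ln(1 − 0.431372) = 0.423397 ≈ 0.4234.

d(taxon1,taxon2) = 0.5347, d(taxon1,taxon3) = 0.3265, d(taxon2,taxon3) = 0.4234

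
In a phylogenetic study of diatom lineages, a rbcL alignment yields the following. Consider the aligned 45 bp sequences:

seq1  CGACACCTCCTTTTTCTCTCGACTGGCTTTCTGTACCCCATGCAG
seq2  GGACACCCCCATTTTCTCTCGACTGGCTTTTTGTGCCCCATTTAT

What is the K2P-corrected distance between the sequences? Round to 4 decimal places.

0.2040

Of 45 sites, 4 differences are transitions and 4 are transversions, so P = 4/45 ≈ 0.088889 and Q = 4/45 ≈ 0.088889.
Under the Kimura two-parameter model, d = −½ ln(1 − 2P − Q) − ¼ ln(1 − 2Q).
1 − 2P − Q = 0.733333, giving −½ ln(0.733333) = 0.155078.
1 − 2Q = 0.822222, giving −¼ ln(0.822222) = 0.048936.
d = 0.155078 + 0.048936 = 0.204014.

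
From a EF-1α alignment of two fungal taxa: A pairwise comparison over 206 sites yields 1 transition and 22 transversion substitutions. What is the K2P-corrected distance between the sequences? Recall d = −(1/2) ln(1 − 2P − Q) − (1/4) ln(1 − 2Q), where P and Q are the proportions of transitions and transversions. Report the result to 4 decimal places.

0.1220

P = 1/206 ≈ 0.004854 and Q = 22/206 ≈ 0.106796.
Under the Kimura two-parameter model, d = −½ ln(1 − 2P − Q) − ¼ ln(1 − 2Q).
1 − 2P − Q = 0.883496, giving −½ ln(0.883496) = 0.061934.
1 − 2Q = 0.786408, giving −¼ ln(0.786408) = 0.060070.
d = 0.061934 + 0.060070 = 0.122004.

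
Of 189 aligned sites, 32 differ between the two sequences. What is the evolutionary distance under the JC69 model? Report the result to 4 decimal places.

0.1919

p = 32/189 ≈ 0.169312.
d = −(3/4) ln(1 − 4p/3) = −0.75 ln(1 − 0.225749) = −0.75 ln(0.774251)
  = −0.75 × (-0.255859) = 0.191894 substitutions/site.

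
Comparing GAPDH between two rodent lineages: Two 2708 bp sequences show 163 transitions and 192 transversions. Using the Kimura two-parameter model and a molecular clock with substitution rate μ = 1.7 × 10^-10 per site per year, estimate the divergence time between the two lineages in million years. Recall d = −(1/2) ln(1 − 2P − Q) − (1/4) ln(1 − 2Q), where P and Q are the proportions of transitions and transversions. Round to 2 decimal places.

P = 163/2708 ≈ 0.060192 and Q = 192/2708 ≈ 0.070901.
Under the Kimura two-parameter model, d = −½ ln(1 − 2P − Q) − ¼ ln(1 − 2Q).
1 − 2P − Q = 0.808715, giving −½ ln(0.808715) = 0.106154.
1 − 2Q = 0.858198, giving −¼ ln(0.858198) = 0.038230.
d = 0.106154 + 0.038230 = 0.144384.
Under a molecular clock d = 2μt, so t = d/(2μ) = 0.144384 / (2 × 1.7 × 10^-10) = 424.66 million years.

424.66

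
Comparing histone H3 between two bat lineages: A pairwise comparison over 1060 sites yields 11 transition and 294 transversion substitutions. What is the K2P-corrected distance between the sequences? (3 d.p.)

0.379

P = 11/1060 ≈ 0.010377 and Q = 294/1060 ≈ 0.277358.
Under the Kimura two-parameter model, d = −½ ln(1 − 2P − Q) − ¼ ln(1 − 2Q).
1 − 2P − Q = 0.701888, giving −½ ln(0.701888) = 0.176991.
1 − 2Q = 0.445284, giving −¼ ln(0.445284) = 0.202261.
d = 0.176991 + 0.202261 = 0.379252.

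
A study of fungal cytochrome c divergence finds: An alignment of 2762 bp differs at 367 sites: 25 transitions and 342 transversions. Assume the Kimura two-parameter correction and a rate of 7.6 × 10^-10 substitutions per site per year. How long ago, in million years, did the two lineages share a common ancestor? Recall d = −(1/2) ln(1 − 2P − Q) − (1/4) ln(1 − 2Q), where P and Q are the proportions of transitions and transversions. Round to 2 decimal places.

97.15

P = 25/2762 ≈ 0.009051 and Q = 342/2762 ≈ 0.123823.
Under the Kimura two-parameter model, d = −½ ln(1 − 2P − Q) − ¼ ln(1 − 2Q).
1 − 2P − Q = 0.858075, giving −½ ln(0.858075) = 0.076532.
1 − 2Q = 0.752354, giving −¼ ln(0.752354) = 0.071137.
d = 0.076532 + 0.071137 = 0.147669.
Under a molecular clock d = 2μt, so t = d/(2μ) = 0.147669 / (2 × 7.6 × 10^-10) = 97.15 million years.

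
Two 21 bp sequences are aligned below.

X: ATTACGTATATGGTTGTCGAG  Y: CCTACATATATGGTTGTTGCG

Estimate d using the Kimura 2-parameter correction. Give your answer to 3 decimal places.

0.293

Of 21 sites, 3 differences are transitions and 2 are transversions, so P = 3/21 ≈ 0.142857 and Q = 2/21 ≈ 0.095238.
Under the Kimura two-parameter model, d = −½ ln(1 − 2P − Q) − ¼ ln(1 − 2Q).
1 − 2P − Q = 0.619048, giving −½ ln(0.619048) = 0.239786.
1 − 2Q = 0.809524, giving −¼ ln(0.809524) = 0.052827.
d = 0.239786 + 0.052827 = 0.292613.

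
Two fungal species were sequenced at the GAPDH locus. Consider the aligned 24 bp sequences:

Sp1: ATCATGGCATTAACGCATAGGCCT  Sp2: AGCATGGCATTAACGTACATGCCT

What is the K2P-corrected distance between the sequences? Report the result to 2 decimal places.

0.19

Of 24 sites, 2 differences are transitions and 2 are transversions, so P = 2/24 ≈ 0.083333 and Q = 2/24 ≈ 0.083333.
Under the Kimura two-parameter model, d = −½ ln(1 − 2P − Q) − ¼ ln(1 − 2Q).
1 − 2P − Q = 0.750001, giving −½ ln(0.750001) = 0.143840.
1 − 2Q = 0.833334, giving −¼ ln(0.833334) = 0.045580.
d = 0.143840 + 0.045580 = 0.189420.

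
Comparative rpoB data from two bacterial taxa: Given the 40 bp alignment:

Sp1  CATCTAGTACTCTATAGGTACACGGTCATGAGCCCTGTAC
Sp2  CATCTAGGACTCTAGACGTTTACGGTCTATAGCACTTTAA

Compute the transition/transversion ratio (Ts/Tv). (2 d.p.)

0.10

Transitions are A↔G and C↔T; transversions are all other mismatches.
Transitions: 1. Transversions: 10.
R = 1/10 = 0.10.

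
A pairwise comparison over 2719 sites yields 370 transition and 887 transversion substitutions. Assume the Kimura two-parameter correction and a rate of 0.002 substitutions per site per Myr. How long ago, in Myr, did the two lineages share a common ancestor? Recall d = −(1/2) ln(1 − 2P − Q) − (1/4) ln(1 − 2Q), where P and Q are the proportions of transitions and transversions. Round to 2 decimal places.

180.08

P = 370/2719 ≈ 0.136079 and Q = 887/2719 ≈ 0.326223.
Under the Kimura two-parameter model, d = −½ ln(1 − 2P − Q) − ¼ ln(1 − 2Q).
1 − 2P − Q = 0.401619, giving −½ ln(0.401619) = 0.456126.
1 − 2Q = 0.347554, giving −¼ ln(0.347554) = 0.264209.
d = 0.456126 + 0.264209 = 0.720335.
Under a molecular clock d = 2μt, so t = d/(2μ) = 0.720335 / (2 × 0.002) = 180.08 Myr.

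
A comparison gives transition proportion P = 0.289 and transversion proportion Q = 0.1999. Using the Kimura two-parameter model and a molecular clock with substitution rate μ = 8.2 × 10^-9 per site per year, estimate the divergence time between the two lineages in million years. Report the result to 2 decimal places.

53.65

Under the Kimura two-parameter model, d = −½ ln(1 − 2P − Q) − ¼ ln(1 − 2Q).
1 − 2P − Q = 0.2221, giving −½ ln(0.2221) = 0.752314.
1 − 2Q = 0.6002, giving −¼ ln(0.6002) = 0.127623.
d = 0.752314 + 0.127623 = 0.879937.
Under a molecular clock d = 2μt, so t = d/(2μ) = 0.879937 / (2 × 8.2 × 10^-9) = 53.65 million years.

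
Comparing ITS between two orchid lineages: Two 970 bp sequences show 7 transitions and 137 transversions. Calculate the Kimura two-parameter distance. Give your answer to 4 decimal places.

0.1676

P = 7/970 ≈ 0.007216 and Q = 137/970 ≈ 0.141237.
Under the Kimura two-parameter model, d = −½ ln(1 − 2P − Q) − ¼ ln(1 − 2Q).
1 − 2P − Q = 0.844331, giving −½ ln(0.844331) = 0.084605.
1 − 2Q = 0.717526, giving −¼ ln(0.717526) = 0.082987.
d = 0.084605 + 0.082987 = 0.167592.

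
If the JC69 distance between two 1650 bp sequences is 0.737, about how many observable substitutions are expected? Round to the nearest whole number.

774

Invert JC69: p = (3/4)(1 − e^(−4d/3)) = 0.75 × (1 − e^(-0.982667)) = 0.75 × (1 − 0.374311) = 0.469267.
Expected differing sites = pL ≈ 0.469267 × 1650 = 774.29055 ≈ 774.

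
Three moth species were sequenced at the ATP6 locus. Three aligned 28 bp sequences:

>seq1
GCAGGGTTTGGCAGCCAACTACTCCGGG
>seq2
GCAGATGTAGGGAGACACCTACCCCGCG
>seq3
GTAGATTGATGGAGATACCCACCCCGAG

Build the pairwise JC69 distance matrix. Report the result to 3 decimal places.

d(seq1,seq2) = 0.420, d(seq1,seq3) = 0.724, d(seq2,seq3) = 0.304

seq1–seq2: 9/28 sites differ → p ≈ 0.321429, d = −0.75 ln(1 − 0.428572) = 0.419713 ≈ 0.420.
seq1–seq3: 13/28 sites differ → p ≈ 0.464286, d = −0.75 ln(1 − 0.619048) = 0.723811 ≈ 0.724.
seq2–seq3: 7/28 sites differ → p = 0.25, d = −0.75 ln(1 − 0.333333) = 0.304098 ≈ 0.304.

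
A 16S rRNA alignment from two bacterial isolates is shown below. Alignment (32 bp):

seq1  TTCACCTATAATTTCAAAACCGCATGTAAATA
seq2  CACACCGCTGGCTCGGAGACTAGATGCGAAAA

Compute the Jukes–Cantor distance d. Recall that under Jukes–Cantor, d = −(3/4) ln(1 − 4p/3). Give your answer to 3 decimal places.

The sequences differ at 17 of 32 sites, so p = 17/32 = 0.53125.
d = −(3/4) ln(1 − 4p/3) = −0.75 ln(1 − 0.708333) = −0.75 ln(0.291667)
  = −0.75 × (-1.232143) = 0.924107 substitutions/site.

0.924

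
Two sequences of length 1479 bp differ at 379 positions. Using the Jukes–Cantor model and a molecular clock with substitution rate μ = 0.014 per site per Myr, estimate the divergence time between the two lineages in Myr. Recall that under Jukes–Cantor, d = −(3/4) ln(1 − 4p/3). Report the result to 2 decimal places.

p = 379/1479 ≈ 0.256254.
d = −(3/4) ln(1 − 4p/3) = −0.75 ln(1 − 0.341672) = −0.75 ln(0.658328)
  = −0.75 × (-0.418052) = 0.313539 substitutions/site.
Under a molecular clock d = 2μt, so t = d/(2μ) = 0.313539 / (2 × 0.014) = 11.20 Myr.

11.20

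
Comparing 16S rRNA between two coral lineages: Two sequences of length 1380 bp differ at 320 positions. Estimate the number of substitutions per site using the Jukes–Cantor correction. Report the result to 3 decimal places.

p = 320/1380 ≈ 0.231884.
d = −(3/4) ln(1 − 4p/3) = −0.75 ln(1 − 0.309179) = −0.75 ln(0.690821)
  = −0.75 × (-0.369875) = 0.277406 substitutions/site.

0.277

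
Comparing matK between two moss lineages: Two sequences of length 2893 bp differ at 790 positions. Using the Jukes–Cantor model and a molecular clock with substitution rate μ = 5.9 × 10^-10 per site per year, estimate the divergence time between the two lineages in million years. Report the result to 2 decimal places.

287.74

p = 790/2893 ≈ 0.273073.
d = −(3/4) ln(1 − 4p/3) = −0.75 ln(1 − 0.364097) = −0.75 ln(0.635903)
  = −0.75 × (-0.452709) = 0.339532 substitutions/site.
Under a molecular clock d = 2μt, so t = d/(2μ) = 0.339532 / (2 × 5.9 × 10^-10) = 287.74 million years.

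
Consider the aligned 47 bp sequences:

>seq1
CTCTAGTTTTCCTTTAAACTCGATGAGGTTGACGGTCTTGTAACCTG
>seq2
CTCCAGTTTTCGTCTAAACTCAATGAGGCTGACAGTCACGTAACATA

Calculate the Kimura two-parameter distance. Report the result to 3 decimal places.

Of 47 sites, 7 differences are transitions and 3 are transversions, so P = 7/47 ≈ 0.148936 and Q = 3/47 ≈ 0.06383.
Under the Kimura two-parameter model, d = −½ ln(1 − 2P − Q) − ¼ ln(1 − 2Q).
1 − 2P − Q = 0.638298, giving −½ ln(0.638298) = 0.224475.
1 − 2Q = 0.87234, giving −¼ ln(0.87234) = 0.034144.
d = 0.224475 + 0.034144 = 0.258619.

0.259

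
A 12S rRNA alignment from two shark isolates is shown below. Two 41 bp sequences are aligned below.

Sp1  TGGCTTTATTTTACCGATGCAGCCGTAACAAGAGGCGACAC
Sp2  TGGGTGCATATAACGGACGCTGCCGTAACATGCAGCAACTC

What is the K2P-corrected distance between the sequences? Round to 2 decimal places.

0.41

Of 41 sites, 4 differences are transitions and 9 are transversions, so P = 4/41 ≈ 0.097561 and Q = 9/41 ≈ 0.219512.
Under the Kimura two-parameter model, d = −½ ln(1 − 2P − Q) − ¼ ln(1 − 2Q).
1 − 2P − Q = 0.585366, giving −½ ln(0.585366) = 0.267759.
1 − 2Q = 0.560976, giving −¼ ln(0.560976) = 0.144519.
d = 0.267759 + 0.144519 = 0.412278.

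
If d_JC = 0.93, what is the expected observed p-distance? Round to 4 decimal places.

p = (3/4)(1 − e^(−4d/3)) = 0.75 × (1 − e^(-1.24)) = 0.75 × (1 − 0.289384) = 0.532962.

0.5330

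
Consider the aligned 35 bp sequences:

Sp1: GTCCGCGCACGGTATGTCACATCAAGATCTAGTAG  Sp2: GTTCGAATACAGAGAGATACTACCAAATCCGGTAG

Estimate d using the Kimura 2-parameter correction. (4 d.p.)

0.7541

Of 35 sites, 9 differences are transitions and 7 are transversions, so P = 9/35 ≈ 0.257143 and Q = 7/35 = 0.2.
Under the Kimura two-parameter model, d = −½ ln(1 − 2P − Q) − ¼ ln(1 − 2Q).
1 − 2P − Q = 0.285714, giving −½ ln(0.285714) = 0.626382.
1 − 2Q = 0.6, giving −¼ ln(0.6) = 0.127706.
d = 0.626382 + 0.127706 = 0.754088.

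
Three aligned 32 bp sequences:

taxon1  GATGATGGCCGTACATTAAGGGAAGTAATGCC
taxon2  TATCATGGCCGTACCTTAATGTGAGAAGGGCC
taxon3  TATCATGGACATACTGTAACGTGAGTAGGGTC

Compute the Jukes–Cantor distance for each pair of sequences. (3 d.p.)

d(taxon1,taxon2) = 0.353, d(taxon1,taxon3) = 0.520, d(taxon2,taxon3) = 0.259

taxon1–taxon2: 9/32 sites differ → p = 0.28125, d = −0.75 ln(1 − 0.375) = 0.352503 ≈ 0.353.
taxon1–taxon3: 12/32 sites differ → p = 0.375, d = −0.75 ln(1 − 0.5) = 0.519860 ≈ 0.520.
taxon2–taxon3: 7/32 sites differ → p = 0.21875, d = −0.75 ln(1 − 0.291667) = 0.258631 ≈ 0.259.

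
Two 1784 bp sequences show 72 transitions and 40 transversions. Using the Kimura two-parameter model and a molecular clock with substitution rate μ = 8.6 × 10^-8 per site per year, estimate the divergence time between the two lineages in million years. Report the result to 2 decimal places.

P = 72/1784 ≈ 0.040359 and Q = 40/1784 ≈ 0.022422.
Under the Kimura two-parameter model, d = −½ ln(1 − 2P − Q) − ¼ ln(1 − 2Q).
1 − 2P − Q = 0.89686, giving −½ ln(0.89686) = 0.054428.
1 − 2Q = 0.955156, giving −¼ ln(0.955156) = 0.011470.
d = 0.054428 + 0.011470 = 0.065898.
Under a molecular clock d = 2μt, so t = d/(2μ) = 0.065898 / (2 × 8.6 × 10^-8) = 0.38 million years.

0.38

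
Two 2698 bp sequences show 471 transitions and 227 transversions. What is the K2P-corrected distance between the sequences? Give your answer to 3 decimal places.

0.330

P = 471/2698 ≈ 0.174574 and Q = 227/2698 ≈ 0.084136.
Under the Kimura two-parameter model, d = −½ ln(1 − 2P − Q) − ¼ ln(1 − 2Q).
1 − 2P − Q = 0.566716, giving −½ ln(0.566716) = 0.283948.
1 − 2Q = 0.831728, giving −¼ ln(0.831728) = 0.046062.
d = 0.283948 + 0.046062 = 0.330010.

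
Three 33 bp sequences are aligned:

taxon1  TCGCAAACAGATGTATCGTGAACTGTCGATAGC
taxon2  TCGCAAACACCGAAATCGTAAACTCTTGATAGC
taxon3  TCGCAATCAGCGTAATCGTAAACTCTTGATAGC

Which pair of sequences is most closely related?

taxon1–taxon2: 8/33 differ, p = 0.242, d = 0.293.
taxon1–taxon3: 8/33 differ, p = 0.242, d = 0.293.
taxon2–taxon3: 3/33 differ, p = 0.091, d = 0.097.
The smallest distance is between taxon2 and taxon3.

taxon2 and taxon3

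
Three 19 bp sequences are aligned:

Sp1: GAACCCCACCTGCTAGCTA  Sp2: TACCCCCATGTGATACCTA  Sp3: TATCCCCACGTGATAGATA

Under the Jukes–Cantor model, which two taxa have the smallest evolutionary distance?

Sp2 and Sp3

Sp1–Sp2: 6/19 differ, p = 0.316, d = 0.410.
Sp1–Sp3: 5/19 differ, p = 0.263, d = 0.324.
Sp2–Sp3: 4/19 differ, p = 0.211, d = 0.247.
The smallest distance is between Sp2 and Sp3.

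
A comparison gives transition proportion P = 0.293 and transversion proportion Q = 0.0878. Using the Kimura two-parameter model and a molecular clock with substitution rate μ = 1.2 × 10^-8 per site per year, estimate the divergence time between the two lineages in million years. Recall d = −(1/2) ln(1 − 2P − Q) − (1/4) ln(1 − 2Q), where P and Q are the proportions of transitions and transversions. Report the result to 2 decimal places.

Under the Kimura two-parameter model, d = −½ ln(1 − 2P − Q) − ¼ ln(1 − 2Q).
1 − 2P − Q = 0.3262, giving −½ ln(0.3262) = 0.560122.
1 − 2Q = 0.8244, giving −¼ ln(0.8244) = 0.048275.
d = 0.560122 + 0.048275 = 0.608397.
Under a molecular clock d = 2μt, so t = d/(2μ) = 0.608397 / (2 × 1.2 × 10^-8) = 25.35 million years.

25.35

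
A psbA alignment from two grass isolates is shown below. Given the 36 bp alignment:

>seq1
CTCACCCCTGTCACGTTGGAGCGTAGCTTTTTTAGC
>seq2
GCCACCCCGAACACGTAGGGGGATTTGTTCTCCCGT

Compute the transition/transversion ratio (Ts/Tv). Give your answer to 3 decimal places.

Transitions are A↔G and C↔T; transversions are all other mismatches.
Transitions: 8. Transversions: 9.
R = 8/9 = 0.888888… ≈ 0.889 (to 3 d.p.).

0.889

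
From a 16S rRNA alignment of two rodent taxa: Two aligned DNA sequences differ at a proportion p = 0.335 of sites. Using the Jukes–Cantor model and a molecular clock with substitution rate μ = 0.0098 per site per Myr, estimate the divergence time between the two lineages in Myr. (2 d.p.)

d = −(3/4) ln(1 − 4p/3) = −0.75 ln(1 − 0.446667) = −0.75 ln(0.553333)
  = −0.75 × (-0.591795) = 0.443846 substitutions/site.
Under a molecular clock d = 2μt, so t = d/(2μ) = 0.443846 / (2 × 0.0098) = 22.65 Myr.

22.65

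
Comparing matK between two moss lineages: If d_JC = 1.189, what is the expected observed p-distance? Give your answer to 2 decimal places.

p = (3/4)(1 − e^(−4d/3)) = 0.75 × (1 − e^(-1.585333)) = 0.75 × (1 − 0.204880) = 0.596340.

0.60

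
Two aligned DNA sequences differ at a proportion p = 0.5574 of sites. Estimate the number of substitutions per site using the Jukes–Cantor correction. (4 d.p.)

1.0196

d = −(3/4) ln(1 − 4p/3) = −0.75 ln(1 − 0.7432) = −0.75 ln(0.2568)
  = −0.75 × (-1.359458) = 1.019594 substitutions/site.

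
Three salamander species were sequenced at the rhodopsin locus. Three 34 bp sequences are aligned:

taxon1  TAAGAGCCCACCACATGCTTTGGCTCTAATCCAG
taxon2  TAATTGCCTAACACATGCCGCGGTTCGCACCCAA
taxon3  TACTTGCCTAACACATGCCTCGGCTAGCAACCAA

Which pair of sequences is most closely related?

taxon2 and taxon3

taxon1–taxon2: 12/34 differ, p = 0.353, d = 0.477.
taxon1–taxon3: 12/34 differ, p = 0.353, d = 0.477.
taxon2–taxon3: 5/34 differ, p = 0.147, d = 0.164.
The smallest distance is between taxon2 and taxon3.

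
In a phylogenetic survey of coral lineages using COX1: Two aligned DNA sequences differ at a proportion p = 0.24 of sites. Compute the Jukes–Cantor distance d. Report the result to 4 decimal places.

d = −(3/4) ln(1 − 4p/3) = −0.75 ln(1 − 0.32) = −0.75 ln(0.68)
  = −0.75 × (-0.385662) = 0.289247 substitutions/site.

0.2892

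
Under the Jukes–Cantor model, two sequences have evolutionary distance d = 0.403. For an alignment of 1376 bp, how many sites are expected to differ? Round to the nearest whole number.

Invert JC69: p = (3/4)(1 − e^(−4d/3)) = 0.75 × (1 − e^(-0.537333)) = 0.75 × (1 − 0.584305) = 0.311771.
Expected differing sites = pL ≈ 0.311771 × 1376 = 428.996896 ≈ 429.

429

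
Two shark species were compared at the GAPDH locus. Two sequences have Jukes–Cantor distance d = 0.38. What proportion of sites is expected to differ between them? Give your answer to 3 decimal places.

p = (3/4)(1 − e^(−4d/3)) = 0.75 × (1 − e^(-0.506667)) = 0.75 × (1 − 0.602500) = 0.298125.

0.298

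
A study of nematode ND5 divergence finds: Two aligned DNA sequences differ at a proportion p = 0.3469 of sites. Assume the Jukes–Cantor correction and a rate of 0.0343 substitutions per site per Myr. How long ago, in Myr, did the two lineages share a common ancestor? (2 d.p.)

d = −(3/4) ln(1 − 4p/3) = −0.75 ln(1 − 0.462533) = −0.75 ln(0.537467)
  = −0.75 × (-0.620888) = 0.465666 substitutions/site.
Under a molecular clock d = 2μt, so t = d/(2μ) = 0.465666 / (2 × 0.0343) = 6.79 Myr.

6.79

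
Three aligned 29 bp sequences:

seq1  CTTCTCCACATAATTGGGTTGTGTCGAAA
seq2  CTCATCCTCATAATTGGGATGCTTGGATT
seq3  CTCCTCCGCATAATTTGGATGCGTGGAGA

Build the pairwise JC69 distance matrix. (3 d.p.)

seq1–seq2: 9/29 sites differ → p ≈ 0.310345, d = −0.75 ln(1 − 0.413793) = 0.400562 ≈ 0.401.
seq1–seq3: 7/29 sites differ → p ≈ 0.241379, d = −0.75 ln(1 − 0.321839) = 0.291278 ≈ 0.291.
seq2–seq3: 6/29 sites differ → p ≈ 0.206897, d = −0.75 ln(1 − 0.275863) = 0.242081 ≈ 0.242.

d(seq1,seq2) = 0.401, d(seq1,seq3) = 0.291, d(seq2,seq3) = 0.242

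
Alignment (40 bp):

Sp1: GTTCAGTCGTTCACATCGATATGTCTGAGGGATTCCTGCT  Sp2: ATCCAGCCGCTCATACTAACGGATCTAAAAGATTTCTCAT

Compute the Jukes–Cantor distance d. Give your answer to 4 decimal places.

0.6872

The sequences differ at 18 of 40 sites, so p = 18/40 = 0.45.
d = −(3/4) ln(1 − 4p/3) = −0.75 ln(1 − 0.6) = −0.75 ln(0.4)
  = −0.75 × (-0.916291) = 0.687218 substitutions/site.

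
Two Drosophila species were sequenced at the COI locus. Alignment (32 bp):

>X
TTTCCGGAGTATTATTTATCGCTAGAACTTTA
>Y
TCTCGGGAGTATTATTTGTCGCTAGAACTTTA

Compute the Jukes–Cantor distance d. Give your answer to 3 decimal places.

0.100

The sequences differ at 3 of 32 sites (2, 5, 18), so p = 3/32 = 0.09375.
d = −(3/4) ln(1 − 4p/3) = −0.75 ln(1 − 0.125) = −0.75 ln(0.875)
  = −0.75 × (-0.133531) = 0.100148 substitutions/site.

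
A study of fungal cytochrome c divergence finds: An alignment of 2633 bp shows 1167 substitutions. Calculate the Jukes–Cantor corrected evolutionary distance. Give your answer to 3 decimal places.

p = 1167/2633 ≈ 0.443221.
d = −(3/4) ln(1 − 4p/3) = −0.75 ln(1 − 0.590961) = −0.75 ln(0.409039)
  = −0.75 × (-0.893945) = 0.670459 substitutions/site.

0.670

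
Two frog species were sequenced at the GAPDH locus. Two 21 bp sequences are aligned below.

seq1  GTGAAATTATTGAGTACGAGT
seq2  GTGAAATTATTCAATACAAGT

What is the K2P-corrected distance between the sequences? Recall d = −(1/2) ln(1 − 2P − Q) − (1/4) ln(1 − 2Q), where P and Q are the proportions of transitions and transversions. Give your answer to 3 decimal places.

Of 21 sites, 2 differences are transitions and 1 are transversions, so P = 2/21 ≈ 0.095238 and Q = 1/21 ≈ 0.047619.
Under the Kimura two-parameter model, d = −½ ln(1 − 2P − Q) − ¼ ln(1 − 2Q).
1 − 2P − Q = 0.761905, giving −½ ln(0.761905) = 0.135967.
1 − 2Q = 0.904762, giving −¼ ln(0.904762) = 0.025021.
d = 0.135967 + 0.025021 = 0.160988.

0.161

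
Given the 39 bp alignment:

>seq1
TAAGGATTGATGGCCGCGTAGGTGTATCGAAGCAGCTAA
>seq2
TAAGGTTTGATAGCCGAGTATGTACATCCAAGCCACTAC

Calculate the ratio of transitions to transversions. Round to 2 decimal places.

0.67

Transitions are A↔G and C↔T; transversions are all other mismatches.
Transitions: 4. Transversions: 6.
R = 4/6 = 0.666666… ≈ 0.67 (to 2 d.p.).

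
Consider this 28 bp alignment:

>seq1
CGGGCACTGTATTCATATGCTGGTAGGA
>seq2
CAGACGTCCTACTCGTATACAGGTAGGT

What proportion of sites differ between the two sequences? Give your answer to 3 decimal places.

0.393

The sequences differ at 11 of 28 positions.
p = 11/28 = 0.392857… ≈ 0.393 (to 3 d.p.).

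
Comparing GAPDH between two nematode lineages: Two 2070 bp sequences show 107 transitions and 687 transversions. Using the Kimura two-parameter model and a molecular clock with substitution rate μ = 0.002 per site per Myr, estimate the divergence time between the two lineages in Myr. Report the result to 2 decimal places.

P = 107/2070 ≈ 0.051691 and Q = 687/2070 ≈ 0.331884.
Under the Kimura two-parameter model, d = −½ ln(1 − 2P − Q) − ¼ ln(1 − 2Q).
1 − 2P − Q = 0.564734, giving −½ ln(0.564734) = 0.285700.
1 − 2Q = 0.336232, giving −¼ ln(0.336232) = 0.272488.
d = 0.285700 + 0.272488 = 0.558188.
Under a molecular clock d = 2μt, so t = d/(2μ) = 0.558188 / (2 × 0.002) = 139.55 Myr.

139.55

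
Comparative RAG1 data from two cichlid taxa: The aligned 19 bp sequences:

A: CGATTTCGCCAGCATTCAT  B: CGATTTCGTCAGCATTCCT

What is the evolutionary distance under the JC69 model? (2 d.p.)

The sequences differ at 2 of 19 sites (9, 18), so p = 2/19 ≈ 0.105263.
d = −(3/4) ln(1 − 4p/3) = −0.75 ln(1 − 0.140351) = −0.75 ln(0.859649)
  = −0.75 × (-0.151231) = 0.113423 substitutions/site.

0.11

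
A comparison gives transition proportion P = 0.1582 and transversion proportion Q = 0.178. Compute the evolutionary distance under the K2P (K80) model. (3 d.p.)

0.451

Under the Kimura two-parameter model, d = −½ ln(1 − 2P − Q) − ¼ ln(1 − 2Q).
1 − 2P − Q = 0.5056, giving −½ ln(0.5056) = 0.341005.
1 − 2Q = 0.644, giving −¼ ln(0.644) = 0.110014.
d = 0.341005 + 0.110014 = 0.451019.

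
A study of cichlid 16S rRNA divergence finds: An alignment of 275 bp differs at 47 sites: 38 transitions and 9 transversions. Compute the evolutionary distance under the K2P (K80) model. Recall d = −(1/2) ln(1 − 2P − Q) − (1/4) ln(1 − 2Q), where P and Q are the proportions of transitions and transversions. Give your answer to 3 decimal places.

0.202

P = 38/275 ≈ 0.138182 and Q = 9/275 ≈ 0.032727.
Under the Kimura two-parameter model, d = −½ ln(1 − 2P − Q) − ¼ ln(1 − 2Q).
1 − 2P − Q = 0.690909, giving −½ ln(0.690909) = 0.184874.
1 − 2Q = 0.934546, giving −¼ ln(0.934546) = 0.016924.
d = 0.184874 + 0.016924 = 0.201798.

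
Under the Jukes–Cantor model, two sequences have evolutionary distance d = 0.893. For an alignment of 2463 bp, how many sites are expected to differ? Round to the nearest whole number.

1286

Invert JC69: p = (3/4)(1 − e^(−4d/3)) = 0.75 × (1 − e^(-1.190667)) = 0.75 × (1 − 0.304018) = 0.521987.
Expected differing sites = pL ≈ 0.521987 × 2463 = 1285.653981 ≈ 1286.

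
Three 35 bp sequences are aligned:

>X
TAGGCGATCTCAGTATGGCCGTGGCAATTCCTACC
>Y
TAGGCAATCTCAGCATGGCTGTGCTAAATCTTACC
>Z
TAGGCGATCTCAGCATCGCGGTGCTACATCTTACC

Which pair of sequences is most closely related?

X–Y: 7/35 differ, p = 0.200, d = 0.233.
X–Z: 8/35 differ, p = 0.229, d = 0.273.
Y–Z: 4/35 differ, p = 0.114, d = 0.124.
The smallest distance is between Y and Z.

Y and Z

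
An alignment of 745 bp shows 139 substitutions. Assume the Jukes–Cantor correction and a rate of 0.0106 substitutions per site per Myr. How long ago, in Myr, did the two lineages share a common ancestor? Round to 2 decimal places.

10.12

p = 139/745 ≈ 0.186577.
d = −(3/4) ln(1 − 4p/3) = −0.75 ln(1 − 0.248769) = −0.75 ln(0.751231)
  = −0.75 × (-0.286042) = 0.214532 substitutions/site.
Under a molecular clock d = 2μt, so t = d/(2μ) = 0.214532 / (2 × 0.0106) = 10.12 Myr.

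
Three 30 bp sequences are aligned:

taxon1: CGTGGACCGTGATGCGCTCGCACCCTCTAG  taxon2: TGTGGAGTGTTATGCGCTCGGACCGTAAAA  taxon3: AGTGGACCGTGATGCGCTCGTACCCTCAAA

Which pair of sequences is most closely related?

taxon1–taxon2: 9/30 differ, p = 0.300, d = 0.383.
taxon1–taxon3: 4/30 differ, p = 0.133, d = 0.147.
taxon2–taxon3: 7/30 differ, p = 0.233, d = 0.280.
The smallest distance is between taxon1 and taxon3.

taxon1 and taxon3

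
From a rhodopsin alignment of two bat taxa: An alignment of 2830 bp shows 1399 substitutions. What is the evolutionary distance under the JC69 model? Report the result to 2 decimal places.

p = 1399/2830 ≈ 0.494346.
d = −(3/4) ln(1 − 4p/3) = −0.75 ln(1 − 0.659128) = −0.75 ln(0.340872)
  = −0.75 × (-1.076248) = 0.807186 substitutions/site.

0.81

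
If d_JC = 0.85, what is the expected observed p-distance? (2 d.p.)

p = (3/4)(1 − e^(−4d/3)) = 0.75 × (1 − e^(-1.133333)) = 0.75 × (1 − 0.321958) = 0.508532.

0.51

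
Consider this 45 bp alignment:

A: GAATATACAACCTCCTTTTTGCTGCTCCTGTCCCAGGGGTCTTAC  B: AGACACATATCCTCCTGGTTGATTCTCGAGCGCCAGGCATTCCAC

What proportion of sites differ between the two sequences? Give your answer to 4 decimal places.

0.4222

The sequences differ at 19 of 45 positions.
p = 19/45 = 0.422222… ≈ 0.4222 (to 4 d.p.).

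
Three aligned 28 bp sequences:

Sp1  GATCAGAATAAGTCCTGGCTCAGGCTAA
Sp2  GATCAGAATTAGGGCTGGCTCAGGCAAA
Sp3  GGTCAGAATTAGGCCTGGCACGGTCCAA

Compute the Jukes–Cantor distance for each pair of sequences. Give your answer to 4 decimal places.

d(Sp1,Sp2) = 0.1585, d(Sp1,Sp3) = 0.3041, d(Sp2,Sp3) = 0.2524

Sp1–Sp2: 4/28 sites differ → p ≈ 0.142857, d = −0.75 ln(1 − 0.190476) = 0.158482 ≈ 0.1585.
Sp1–Sp3: 7/28 sites differ → p = 0.25, d = −0.75 ln(1 − 0.333333) = 0.304098 ≈ 0.3041.
Sp2–Sp3: 6/28 sites differ → p ≈ 0.214286, d = −0.75 ln(1 − 0.285715) = 0.252355 ≈ 0.2524.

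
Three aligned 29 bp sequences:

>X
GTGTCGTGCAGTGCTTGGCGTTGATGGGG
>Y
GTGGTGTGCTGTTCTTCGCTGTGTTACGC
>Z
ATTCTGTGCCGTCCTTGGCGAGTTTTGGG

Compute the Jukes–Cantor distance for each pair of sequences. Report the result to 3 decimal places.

X–Y: 11/29 sites differ → p ≈ 0.37931, d = −0.75 ln(1 − 0.505747) = 0.528531 ≈ 0.529.
X–Z: 11/29 sites differ → p ≈ 0.37931, d = −0.75 ln(1 − 0.505747) = 0.528531 ≈ 0.529.
Y–Z: 13/29 sites differ → p ≈ 0.448276, d = −0.75 ln(1 − 0.597701) = 0.682920 ≈ 0.683.

d(X,Y) = 0.529, d(X,Z) = 0.529, d(Y,Z) = 0.683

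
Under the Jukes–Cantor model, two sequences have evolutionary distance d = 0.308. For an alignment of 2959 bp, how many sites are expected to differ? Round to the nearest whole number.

Invert JC69: p = (3/4)(1 − e^(−4d/3)) = 0.75 × (1 − e^(-0.410667)) = 0.75 × (1 − 0.663208) = 0.252594.
Expected differing sites = pL ≈ 0.252594 × 2959 = 747.425646 ≈ 747.

747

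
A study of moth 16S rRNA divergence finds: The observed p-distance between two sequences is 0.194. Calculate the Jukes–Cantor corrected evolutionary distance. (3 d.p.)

d = −(3/4) ln(1 − 4p/3) = −0.75 ln(1 − 0.258667) = −0.75 ln(0.741333)
  = −0.75 × (-0.299305) = 0.224479 substitutions/site.

0.224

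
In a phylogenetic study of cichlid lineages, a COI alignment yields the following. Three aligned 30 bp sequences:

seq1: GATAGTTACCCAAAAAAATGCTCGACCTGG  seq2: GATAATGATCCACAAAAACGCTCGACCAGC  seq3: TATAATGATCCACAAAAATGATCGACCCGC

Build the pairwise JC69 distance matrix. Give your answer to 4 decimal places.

seq1–seq2: 7/30 sites differ → p ≈ 0.233333, d = −0.75 ln(1 − 0.311111) = 0.279506 ≈ 0.2795.
seq1–seq3: 8/30 sites differ → p ≈ 0.266667, d = −0.75 ln(1 − 0.355556) = 0.329526 ≈ 0.3295.
seq2–seq3: 4/30 sites differ → p ≈ 0.133333, d = −0.75 ln(1 − 0.177777) = 0.146808 ≈ 0.1468.

d(seq1,seq2) = 0.2795, d(seq1,seq3) = 0.3295, d(seq2,seq3) = 0.1468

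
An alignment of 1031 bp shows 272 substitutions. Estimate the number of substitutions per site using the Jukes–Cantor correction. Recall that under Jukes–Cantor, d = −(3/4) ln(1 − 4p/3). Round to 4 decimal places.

p = 272/1031 ≈ 0.263822.
d = −(3/4) ln(1 − 4p/3) = −0.75 ln(1 − 0.351763) = −0.75 ln(0.648237)
  = −0.75 × (-0.433499) = 0.325124 substitutions/site.

0.3251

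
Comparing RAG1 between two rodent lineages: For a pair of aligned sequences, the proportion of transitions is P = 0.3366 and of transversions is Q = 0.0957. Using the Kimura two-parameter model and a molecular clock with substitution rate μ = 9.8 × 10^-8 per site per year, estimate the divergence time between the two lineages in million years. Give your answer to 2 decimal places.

Under the Kimura two-parameter model, d = −½ ln(1 − 2P − Q) − ¼ ln(1 − 2Q).
1 − 2P − Q = 0.2311, giving −½ ln(0.2311) = 0.732452.
1 − 2Q = 0.8086, giving −¼ ln(0.8086) = 0.053113.
d = 0.732452 + 0.053113 = 0.785565.
Under a molecular clock d = 2μt, so t = d/(2μ) = 0.785565 / (2 × 9.8 × 10^-8) = 4.01 million years.

4.01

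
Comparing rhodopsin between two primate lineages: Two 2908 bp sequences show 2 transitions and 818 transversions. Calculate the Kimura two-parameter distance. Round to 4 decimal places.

P = 2/2908 ≈ 0.000688 and Q = 818/2908 ≈ 0.281293.
Under the Kimura two-parameter model, d = −½ ln(1 − 2P − Q) − ¼ ln(1 − 2Q).
1 − 2P − Q = 0.717331, giving −½ ln(0.717331) = 0.166109.
1 − 2Q = 0.437414, giving −¼ ln(0.437414) = 0.206719.
d = 0.166109 + 0.206719 = 0.372828.

0.3728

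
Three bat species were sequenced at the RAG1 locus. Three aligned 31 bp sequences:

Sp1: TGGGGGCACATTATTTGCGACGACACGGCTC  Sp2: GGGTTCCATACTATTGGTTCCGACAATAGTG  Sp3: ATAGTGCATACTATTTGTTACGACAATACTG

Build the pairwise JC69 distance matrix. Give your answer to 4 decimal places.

Sp1–Sp2: 15/31 sites differ → p ≈ 0.483871, d = −0.75 ln(1 − 0.645161) = 0.777068 ≈ 0.7771.
Sp1–Sp3: 12/31 sites differ → p ≈ 0.387097, d = −0.75 ln(1 − 0.516129) = 0.544453 ≈ 0.5445.
Sp2–Sp3: 8/31 sites differ → p ≈ 0.258065, d = −0.75 ln(1 − 0.344087) = 0.316295 ≈ 0.3163.

d(Sp1,Sp2) = 0.7771, d(Sp1,Sp3) = 0.5445, d(Sp2,Sp3) = 0.3163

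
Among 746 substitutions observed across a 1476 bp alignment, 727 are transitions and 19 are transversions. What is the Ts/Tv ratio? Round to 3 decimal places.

R = 727/19 = 38.263157… ≈ 38.263 (to 3 d.p.).

38.263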